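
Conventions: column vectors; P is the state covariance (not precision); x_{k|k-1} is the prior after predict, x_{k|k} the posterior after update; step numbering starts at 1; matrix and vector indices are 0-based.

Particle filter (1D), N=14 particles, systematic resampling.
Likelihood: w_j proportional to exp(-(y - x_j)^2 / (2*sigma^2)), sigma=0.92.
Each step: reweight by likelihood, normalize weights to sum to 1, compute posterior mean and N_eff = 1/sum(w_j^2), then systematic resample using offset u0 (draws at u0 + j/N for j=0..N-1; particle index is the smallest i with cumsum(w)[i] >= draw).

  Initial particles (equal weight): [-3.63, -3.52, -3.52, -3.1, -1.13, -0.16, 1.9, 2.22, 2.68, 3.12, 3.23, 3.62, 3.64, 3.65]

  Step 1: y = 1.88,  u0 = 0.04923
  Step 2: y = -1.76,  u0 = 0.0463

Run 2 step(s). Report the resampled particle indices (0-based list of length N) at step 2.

step 1: w=[0.0000, 0.0000, 0.0000, 0.0000, 0.0012, 0.0217, 0.2539, 0.2372, 0.1740, 0.1024, 0.0865, 0.0425, 0.0407, 0.0399]  mean=2.5169  Neff=5.7313  idx=[6, 6, 6, 6, 7, 7, 7, 8, 8, 9, 9, 10, 11, 13]
step 2: w=[0.2100, 0.2100, 0.2100, 0.2100, 0.0496, 0.0496, 0.0496, 0.0050, 0.0050, 0.0004, 0.0004, 0.0002, 0.0000, 0.0000]  mean=1.9569  Neff=5.4387  idx=[0, 0, 0, 1, 1, 1, 2, 2, 2, 3, 3, 3, 5, 6]

resampled_idx = [0, 0, 0, 1, 1, 1, 2, 2, 2, 3, 3, 3, 5, 6]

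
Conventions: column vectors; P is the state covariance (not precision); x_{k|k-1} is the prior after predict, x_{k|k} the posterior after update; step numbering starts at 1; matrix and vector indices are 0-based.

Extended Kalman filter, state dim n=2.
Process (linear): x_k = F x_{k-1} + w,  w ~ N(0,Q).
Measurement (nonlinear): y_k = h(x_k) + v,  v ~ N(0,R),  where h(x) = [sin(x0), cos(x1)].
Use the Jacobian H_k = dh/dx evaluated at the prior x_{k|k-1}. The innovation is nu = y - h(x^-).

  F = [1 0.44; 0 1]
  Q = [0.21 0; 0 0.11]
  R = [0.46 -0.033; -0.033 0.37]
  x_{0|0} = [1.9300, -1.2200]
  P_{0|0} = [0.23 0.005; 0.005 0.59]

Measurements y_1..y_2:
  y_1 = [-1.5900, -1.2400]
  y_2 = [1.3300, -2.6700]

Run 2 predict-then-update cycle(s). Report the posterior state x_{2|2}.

x_post = [0.3359, -3.0216]

step 1: x^-=[1.3932, -1.2200]  P^-=[0.5586 0.2646; 0.2646 0.7000]  H_jac=[0.1767 0.0000; 0.0000 0.9391]  S=[0.4774 0.0109; 0.0109 0.9873]  K=[0.2010 0.2495; 0.0827 0.6649]  nu=[-2.5743, -1.5836]  x^+=[0.4807, -2.4859]  P^+=[0.4768 0.0912; 0.0912 0.2591]
step 2: x^-=[-0.6131, -2.4859]  P^-=[0.8172 0.2052; 0.2052 0.3691]  H_jac=[0.8179 0.0000; 0.0000 0.6097]  S=[1.0066 0.0693; 0.0693 0.5072]  K=[0.6531 0.1574; 0.1375 0.4249]  nu=[1.9054, -1.8774]  x^+=[0.3359, -3.0216]  P^+=[0.3610 0.0602; 0.0602 0.2504]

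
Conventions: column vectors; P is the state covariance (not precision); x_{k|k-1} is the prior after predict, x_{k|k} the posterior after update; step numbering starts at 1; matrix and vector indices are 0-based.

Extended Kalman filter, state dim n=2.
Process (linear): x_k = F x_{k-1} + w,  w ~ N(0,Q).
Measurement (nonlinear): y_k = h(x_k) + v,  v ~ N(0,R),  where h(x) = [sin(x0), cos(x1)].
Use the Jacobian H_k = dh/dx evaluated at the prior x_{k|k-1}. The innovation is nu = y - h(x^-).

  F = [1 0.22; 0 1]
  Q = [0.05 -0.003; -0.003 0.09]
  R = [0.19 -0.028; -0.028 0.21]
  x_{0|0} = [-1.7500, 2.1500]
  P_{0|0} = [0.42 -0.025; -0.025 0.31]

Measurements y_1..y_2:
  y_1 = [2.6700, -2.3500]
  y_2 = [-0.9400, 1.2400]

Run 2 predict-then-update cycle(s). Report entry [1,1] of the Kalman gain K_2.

step 1: x^-=[-1.2770, 2.1500]  P^-=[0.4740 0.0402; 0.0402 0.4000]  H_jac=[0.2896 0.0000; 0.0000 -0.8369]  S=[0.2298 -0.0377; -0.0377 0.4902]  K=[0.5937 -0.0229; -0.0623 -0.6878]  nu=[3.6272, -1.8026]  x^+=[0.9177, 3.1638]  P^+=[0.3917 0.0256; 0.0256 0.1705]
step 2: x^-=[1.6138, 3.1638]  P^-=[0.4613 0.0601; 0.0601 0.2605]  H_jac=[-0.0429 0.0000; 0.0000 0.0222]  S=[0.1909 -0.0281; -0.0281 0.2101]  K=[-0.1049 -0.0077; -0.0097 0.0262]  nu=[-1.9391, 2.2398]  x^+=[1.8000, 3.2412]  P^+=[0.4592 0.0599; 0.0599 0.2603]

K[1,1] = 0.0262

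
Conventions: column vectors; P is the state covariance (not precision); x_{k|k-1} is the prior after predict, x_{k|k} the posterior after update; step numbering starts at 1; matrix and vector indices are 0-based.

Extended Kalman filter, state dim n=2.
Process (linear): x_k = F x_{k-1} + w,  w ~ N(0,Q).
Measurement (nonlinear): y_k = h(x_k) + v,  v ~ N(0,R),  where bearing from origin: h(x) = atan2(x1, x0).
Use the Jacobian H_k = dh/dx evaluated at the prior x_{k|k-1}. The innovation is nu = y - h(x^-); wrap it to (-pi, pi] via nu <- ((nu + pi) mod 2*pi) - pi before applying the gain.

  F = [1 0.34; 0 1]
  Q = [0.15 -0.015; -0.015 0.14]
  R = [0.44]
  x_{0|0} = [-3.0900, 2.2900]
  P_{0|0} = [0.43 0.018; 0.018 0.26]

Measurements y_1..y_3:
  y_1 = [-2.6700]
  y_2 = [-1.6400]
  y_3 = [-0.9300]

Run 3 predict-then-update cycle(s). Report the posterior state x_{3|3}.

x_post = [-3.6920, 0.2044]

step 1: x^-=[-2.3114, 2.2900]  P^-=[0.6223 0.0914; 0.0914 0.4000]  H_jac=[-0.2163 -0.2183]  S=[0.4968]  K=[-0.3111; -0.2156]  nu=[1.2523]  x^+=[-2.7010, 2.0200]  P^+=[0.5742 0.0581; 0.0581 0.3769]
step 2: x^-=[-2.0142, 2.0200]  P^-=[0.8073 0.1712; 0.1712 0.5169]  H_jac=[-0.2482 -0.2475]  S=[0.5425]  K=[-0.4476; -0.3142]  nu=[2.2884]  x^+=[-3.0384, 1.3009]  P^+=[0.6986 0.0949; 0.0949 0.4634]
step 3: x^-=[-2.5961, 1.3009]  P^-=[0.9667 0.2375; 0.2375 0.6034]  H_jac=[-0.1543 -0.3079]  S=[0.5428]  K=[-0.4095; -0.4098]  nu=[2.6761]  x^+=[-3.6920, 0.2044]  P^+=[0.8757 0.1464; 0.1464 0.5122]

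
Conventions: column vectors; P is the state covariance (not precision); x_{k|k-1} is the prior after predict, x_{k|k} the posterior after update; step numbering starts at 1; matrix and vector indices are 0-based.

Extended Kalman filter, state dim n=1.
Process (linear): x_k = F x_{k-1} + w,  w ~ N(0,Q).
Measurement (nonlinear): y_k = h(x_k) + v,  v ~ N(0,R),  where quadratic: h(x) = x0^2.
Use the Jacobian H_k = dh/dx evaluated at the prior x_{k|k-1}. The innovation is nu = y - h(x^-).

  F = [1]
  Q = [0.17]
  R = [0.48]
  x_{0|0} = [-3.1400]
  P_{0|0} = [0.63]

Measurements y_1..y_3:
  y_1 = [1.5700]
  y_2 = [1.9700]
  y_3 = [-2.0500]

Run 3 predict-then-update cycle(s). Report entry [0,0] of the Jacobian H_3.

H_jac[0,0] = -3.0359

step 1: x^-=[-3.1400]  P^-=[0.8000]  H_jac=[-6.2800]  S=[32.0307]  K=[-0.1568]  nu=[-8.2896]  x^+=[-1.8398]  P^+=[0.0120]
step 2: x^-=[-1.8398]  P^-=[0.1820]  H_jac=[-3.6796]  S=[2.9440]  K=[-0.2275]  nu=[-1.4148]  x^+=[-1.5180]  P^+=[0.0297]
step 3: x^-=[-1.5180]  P^-=[0.1997]  H_jac=[-3.0359]  S=[2.3204]  K=[-0.2612]  nu=[-4.3542]  x^+=[-0.3804]  P^+=[0.0413]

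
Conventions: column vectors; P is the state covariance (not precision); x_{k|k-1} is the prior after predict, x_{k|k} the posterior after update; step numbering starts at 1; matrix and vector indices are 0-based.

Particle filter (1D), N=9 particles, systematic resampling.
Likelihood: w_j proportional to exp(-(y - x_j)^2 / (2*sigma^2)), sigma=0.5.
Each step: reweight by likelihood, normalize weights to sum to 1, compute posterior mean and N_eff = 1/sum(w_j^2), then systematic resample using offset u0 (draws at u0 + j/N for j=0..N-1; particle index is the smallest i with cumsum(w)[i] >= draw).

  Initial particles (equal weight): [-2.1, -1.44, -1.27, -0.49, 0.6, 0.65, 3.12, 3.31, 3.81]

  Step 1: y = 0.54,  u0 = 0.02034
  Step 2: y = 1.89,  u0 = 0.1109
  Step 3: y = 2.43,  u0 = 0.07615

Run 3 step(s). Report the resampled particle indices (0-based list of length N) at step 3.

resampled_idx = [0, 2, 3, 4, 5, 6, 6, 7, 8]

step 1: w=[0.0000, 0.0002, 0.0007, 0.0573, 0.4749, 0.4669, 0.0000, 0.0000, 0.0000]  mean=0.5592  Neff=2.2380  idx=[3, 4, 4, 4, 4, 5, 5, 5, 5]
step 2: w=[0.0000, 0.1093, 0.1093, 0.1093, 0.1093, 0.1407, 0.1407, 0.1407, 0.1407]  mean=0.6281  Neff=7.8759  idx=[2, 3, 4, 5, 5, 6, 7, 8, 8]
step 3: w=[0.0861, 0.0861, 0.0861, 0.1236, 0.1236, 0.1236, 0.1236, 0.1236, 0.1236]  mean=0.6371  Neff=8.7784  idx=[0, 2, 3, 4, 5, 6, 6, 7, 8]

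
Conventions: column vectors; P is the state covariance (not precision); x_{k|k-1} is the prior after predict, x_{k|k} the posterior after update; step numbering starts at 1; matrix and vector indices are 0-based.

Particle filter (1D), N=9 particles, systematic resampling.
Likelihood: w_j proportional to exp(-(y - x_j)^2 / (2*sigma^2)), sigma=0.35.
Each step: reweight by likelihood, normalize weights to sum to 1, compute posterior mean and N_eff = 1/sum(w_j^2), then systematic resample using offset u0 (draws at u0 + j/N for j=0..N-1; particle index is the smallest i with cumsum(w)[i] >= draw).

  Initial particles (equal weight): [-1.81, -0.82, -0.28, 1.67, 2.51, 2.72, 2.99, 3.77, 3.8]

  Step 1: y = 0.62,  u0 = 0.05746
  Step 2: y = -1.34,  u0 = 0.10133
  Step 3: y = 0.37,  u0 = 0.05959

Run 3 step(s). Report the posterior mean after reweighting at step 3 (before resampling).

post_mean = -0.2800

step 1: w=[0.0000, 0.0044, 0.7641, 0.2315, 0.0000, 0.0000, 0.0000, 0.0000, 0.0000]  mean=0.1692  Neff=1.5689  idx=[2, 2, 2, 2, 2, 2, 2, 3, 3]
step 2: w=[0.1429, 0.1429, 0.1429, 0.1429, 0.1429, 0.1429, 0.1429, 0.0000, 0.0000]  mean=-0.2800  Neff=7.0000  idx=[0, 1, 2, 3, 3, 4, 5, 6, 6]
step 3: w=[0.1111, 0.1111, 0.1111, 0.1111, 0.1111, 0.1111, 0.1111, 0.1111, 0.1111]  mean=-0.2800  Neff=9.0000  idx=[0, 1, 2, 3, 4, 5, 6, 7, 8]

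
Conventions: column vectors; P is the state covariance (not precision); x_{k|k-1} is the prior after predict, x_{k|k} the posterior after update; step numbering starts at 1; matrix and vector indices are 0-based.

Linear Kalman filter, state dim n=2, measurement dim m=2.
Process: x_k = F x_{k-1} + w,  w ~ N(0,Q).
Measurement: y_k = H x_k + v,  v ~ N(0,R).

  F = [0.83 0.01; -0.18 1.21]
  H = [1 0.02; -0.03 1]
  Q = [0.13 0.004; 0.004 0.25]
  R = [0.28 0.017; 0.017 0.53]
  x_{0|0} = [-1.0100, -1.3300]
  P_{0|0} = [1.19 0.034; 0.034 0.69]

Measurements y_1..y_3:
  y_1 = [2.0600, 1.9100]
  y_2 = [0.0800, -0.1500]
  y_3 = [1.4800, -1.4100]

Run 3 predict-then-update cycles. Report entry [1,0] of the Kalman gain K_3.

K[1,0] = -0.0107

step 1: x^-=[-0.8516, -1.4275]  P^-=[0.9504 -0.1314; -0.1314 1.2840]  S=[1.2257 -0.1171; -0.1171 1.8227]  K=[0.7696 -0.0383; -0.0188 0.7054]  nu=[2.9402, 3.3120]  x^+=[1.2845, 0.8534]  P^+=[0.2149 -0.0007; -0.0007 0.3735]
step 2: x^-=[1.0747, 0.8014]  P^-=[0.2780 -0.0243; -0.0243 0.8041]  S=[0.5574 0.0004; 0.0004 1.3359]  K=[0.4980 -0.0246; -0.0153 0.6025]  nu=[-1.0107, -0.9191]  x^+=[0.5940, 0.2630]  P^+=[0.1390 -0.0004; -0.0004 0.3191]
step 3: x^-=[0.4956, 0.2113]  P^-=[0.2258 -0.0133; -0.0133 0.7218]  S=[0.5056 0.0113; 0.0113 1.2528]  K=[0.4466 -0.0201; -0.0107 0.5766]  nu=[0.9801, -1.6064]  x^+=[0.9656, -0.7254]  P^+=[0.1247 0.0007; 0.0007 0.3054]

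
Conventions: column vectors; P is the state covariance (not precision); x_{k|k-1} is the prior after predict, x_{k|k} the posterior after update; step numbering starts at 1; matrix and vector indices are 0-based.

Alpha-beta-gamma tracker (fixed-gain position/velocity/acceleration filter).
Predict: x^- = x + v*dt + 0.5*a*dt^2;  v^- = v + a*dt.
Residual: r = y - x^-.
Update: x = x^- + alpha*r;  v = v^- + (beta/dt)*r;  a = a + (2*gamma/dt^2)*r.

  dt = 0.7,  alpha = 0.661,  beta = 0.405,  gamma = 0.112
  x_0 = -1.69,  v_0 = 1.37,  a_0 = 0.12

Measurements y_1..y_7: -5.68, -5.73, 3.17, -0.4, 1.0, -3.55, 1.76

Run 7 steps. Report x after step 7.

step 1: x_pred=-0.7016  r=-4.9784  x^+=-3.9923  v^+=-1.4264  a^+=-2.1558
step 2: x_pred=-5.5190  r=-0.2110  x^+=-5.6585  v^+=-3.0576  a^+=-2.2523
step 3: x_pred=-8.3506  r=11.5206  x^+=-0.7355  v^+=2.0313  a^+=3.0142
step 4: x_pred=1.4249  r=-1.8249  x^+=0.2186  v^+=3.0854  a^+=2.1800
step 5: x_pred=2.9125  r=-1.9125  x^+=1.6483  v^+=3.5049  a^+=1.3057
step 6: x_pred=4.4216  r=-7.9716  x^+=-0.8476  v^+=-0.1933  a^+=-2.3385
step 7: x_pred=-1.5559  r=3.3159  x^+=0.6359  v^+=0.0882  a^+=-0.8227

x_post = 0.6359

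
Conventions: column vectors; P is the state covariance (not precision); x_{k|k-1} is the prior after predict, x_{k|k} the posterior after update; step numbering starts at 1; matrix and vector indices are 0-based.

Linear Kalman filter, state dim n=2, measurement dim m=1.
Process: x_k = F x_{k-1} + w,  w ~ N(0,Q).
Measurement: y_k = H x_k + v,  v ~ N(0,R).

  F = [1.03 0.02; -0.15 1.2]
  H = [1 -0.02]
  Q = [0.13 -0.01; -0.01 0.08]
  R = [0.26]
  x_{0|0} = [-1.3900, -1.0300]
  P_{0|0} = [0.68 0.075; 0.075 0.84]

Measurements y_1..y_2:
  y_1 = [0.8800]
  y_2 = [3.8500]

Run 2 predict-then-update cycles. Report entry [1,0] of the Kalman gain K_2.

step 1: x^-=[-1.4523, -1.0275]  P^-=[0.8548 -0.0024; -0.0024 1.2779]  S=[1.1154]  K=[0.7664; -0.0251]  nu=[2.3117]  x^+=[0.3194, -1.0855]  P^+=[0.1996 0.0190; 0.0190 1.2772]
step 2: x^-=[0.3073, -1.3505]  P^-=[0.3431 0.0133; 0.0133 1.9168]  S=[0.6033]  K=[0.5682; -0.0416]  nu=[3.5157]  x^+=[2.3050, -1.4966]  P^+=[0.1483 0.0275; 0.0275 1.9158]

K[1,0] = -0.0416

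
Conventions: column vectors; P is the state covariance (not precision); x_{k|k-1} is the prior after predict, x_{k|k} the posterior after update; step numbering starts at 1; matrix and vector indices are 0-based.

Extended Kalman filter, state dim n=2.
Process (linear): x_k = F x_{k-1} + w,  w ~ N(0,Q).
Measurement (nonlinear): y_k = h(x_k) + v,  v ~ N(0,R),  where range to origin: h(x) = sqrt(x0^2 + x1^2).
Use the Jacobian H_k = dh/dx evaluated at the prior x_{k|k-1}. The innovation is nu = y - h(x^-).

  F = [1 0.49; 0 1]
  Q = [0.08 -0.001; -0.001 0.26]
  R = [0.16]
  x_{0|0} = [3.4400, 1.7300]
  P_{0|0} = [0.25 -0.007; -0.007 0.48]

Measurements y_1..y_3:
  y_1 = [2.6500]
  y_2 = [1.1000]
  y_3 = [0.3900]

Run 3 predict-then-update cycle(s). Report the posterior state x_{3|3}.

step 1: x^-=[4.2877, 1.7300]  P^-=[0.4384 0.2272; 0.2272 0.7400]  H_jac=[0.9274 0.3742]  S=[0.7983]  K=[0.6158; 0.6108]  nu=[-1.9736]  x^+=[3.0725, 0.5246]  P^+=[0.1357 -0.0730; -0.0730 0.4422]
step 2: x^-=[3.3295, 0.5246]  P^-=[0.2503 0.1426; 0.1426 0.7022]  H_jac=[0.9878 0.1556]  S=[0.4651]  K=[0.5793; 0.5379]  nu=[-2.2706]  x^+=[2.0141, -0.6968]  P^+=[0.0942 -0.0023; -0.0023 0.5676]
step 3: x^-=[1.6727, -0.6968]  P^-=[0.3082 0.2748; 0.2748 0.8276]  H_jac=[0.9231 -0.3845]  S=[0.3499]  K=[0.5111; -0.1845]  nu=[-1.4220]  x^+=[0.9459, -0.4344]  P^+=[0.2168 0.3078; 0.3078 0.8157]

x_post = [0.9459, -0.4344]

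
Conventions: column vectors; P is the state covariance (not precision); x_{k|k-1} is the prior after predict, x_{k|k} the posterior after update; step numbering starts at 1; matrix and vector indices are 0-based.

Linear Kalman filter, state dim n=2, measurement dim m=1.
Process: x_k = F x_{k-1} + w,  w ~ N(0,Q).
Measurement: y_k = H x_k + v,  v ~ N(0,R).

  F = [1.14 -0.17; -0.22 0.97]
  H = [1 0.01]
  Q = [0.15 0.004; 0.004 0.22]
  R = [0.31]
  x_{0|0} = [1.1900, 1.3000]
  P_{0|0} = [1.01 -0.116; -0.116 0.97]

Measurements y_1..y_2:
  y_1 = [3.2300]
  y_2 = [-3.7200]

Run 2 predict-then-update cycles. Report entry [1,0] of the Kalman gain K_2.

K[1,0] = -0.3959

step 1: x^-=[1.1356, 0.9992]  P^-=[1.5356 -0.5419; -0.5419 1.2311]  S=[1.8349]  K=[0.8339; -0.2886]  nu=[2.0844]  x^+=[2.8739, 0.3976]  P^+=[0.2595 -0.1003; -0.1003 1.0782]
step 2: x^-=[3.2086, -0.2466]  P^-=[0.5573 -0.3535; -0.3535 1.2899]  S=[0.8604]  K=[0.6436; -0.3959]  nu=[-6.9261]  x^+=[-1.2493, 2.4954]  P^+=[0.2009 -0.1343; -0.1343 1.1550]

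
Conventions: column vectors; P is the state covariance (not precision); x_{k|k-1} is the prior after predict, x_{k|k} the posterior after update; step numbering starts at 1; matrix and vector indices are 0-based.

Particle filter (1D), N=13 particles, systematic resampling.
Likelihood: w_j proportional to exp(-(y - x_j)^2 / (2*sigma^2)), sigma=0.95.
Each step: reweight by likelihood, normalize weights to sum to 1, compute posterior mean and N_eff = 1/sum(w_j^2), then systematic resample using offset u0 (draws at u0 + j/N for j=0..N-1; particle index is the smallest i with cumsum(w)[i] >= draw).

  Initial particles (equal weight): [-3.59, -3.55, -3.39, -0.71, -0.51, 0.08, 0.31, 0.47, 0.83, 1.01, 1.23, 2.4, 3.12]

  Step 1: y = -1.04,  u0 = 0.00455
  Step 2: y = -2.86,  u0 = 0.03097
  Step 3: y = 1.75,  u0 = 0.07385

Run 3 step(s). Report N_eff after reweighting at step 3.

N_eff = 4.6742

step 1: w=[0.0081, 0.0091, 0.0140, 0.2811, 0.2556, 0.1490, 0.1088, 0.0844, 0.0430, 0.0291, 0.0172, 0.0004, 0.0000]  mean=-0.2663  Neff=5.2945  idx=[0, 3, 3, 3, 3, 4, 4, 4, 5, 5, 6, 7, 8]
step 2: w=[0.6116, 0.0635, 0.0635, 0.0635, 0.0635, 0.0385, 0.0385, 0.0385, 0.0068, 0.0068, 0.0031, 0.0018, 0.0004]  mean=-2.4314  Neff=2.5338  idx=[0, 0, 0, 0, 0, 0, 0, 0, 1, 2, 3, 5, 7]
step 3: w=[0.0000, 0.0000, 0.0000, 0.0000, 0.0000, 0.0000, 0.0000, 0.0000, 0.1569, 0.1569, 0.1569, 0.2647, 0.2647]  mean=-0.6041  Neff=4.6742  idx=[8, 8, 9, 9, 10, 10, 11, 11, 11, 12, 12, 12, 12]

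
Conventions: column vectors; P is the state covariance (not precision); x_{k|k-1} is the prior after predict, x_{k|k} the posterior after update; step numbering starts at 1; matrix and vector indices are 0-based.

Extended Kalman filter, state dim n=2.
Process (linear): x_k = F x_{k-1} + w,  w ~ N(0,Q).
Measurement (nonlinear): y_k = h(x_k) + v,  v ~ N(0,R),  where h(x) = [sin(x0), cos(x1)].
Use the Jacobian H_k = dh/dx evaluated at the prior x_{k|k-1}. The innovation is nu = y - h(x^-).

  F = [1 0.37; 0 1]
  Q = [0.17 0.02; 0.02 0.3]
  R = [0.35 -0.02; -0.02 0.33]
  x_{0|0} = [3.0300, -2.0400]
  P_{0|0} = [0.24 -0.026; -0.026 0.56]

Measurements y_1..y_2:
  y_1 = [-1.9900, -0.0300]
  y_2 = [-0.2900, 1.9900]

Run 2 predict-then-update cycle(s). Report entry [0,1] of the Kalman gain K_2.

K[0,1] = 0.0657

step 1: x^-=[2.2752, -2.0400]  P^-=[0.4674 0.2012; 0.2012 0.8600]  H_jac=[-0.6476 0.0000; 0.0000 0.8919]  S=[0.5460 -0.1362; -0.1362 1.0142]  K=[-0.5279 0.1060; -0.0517 0.7494]  nu=[-2.7520, 0.4222]  x^+=[3.7728, -1.5814]  P^+=[0.2886 0.0511; 0.0511 0.2784]
step 2: x^-=[3.1877, -1.5814]  P^-=[0.5345 0.1741; 0.1741 0.5784]  H_jac=[-0.9989 0.0000; 0.0000 0.9999]  S=[0.8834 -0.1939; -0.1939 0.9084]  K=[-0.5900 0.0657; -0.0599 0.6240]  nu=[-0.2440, 2.0006]  x^+=[3.4630, -0.3185]  P^+=[0.2080 0.0335; 0.0335 0.2071]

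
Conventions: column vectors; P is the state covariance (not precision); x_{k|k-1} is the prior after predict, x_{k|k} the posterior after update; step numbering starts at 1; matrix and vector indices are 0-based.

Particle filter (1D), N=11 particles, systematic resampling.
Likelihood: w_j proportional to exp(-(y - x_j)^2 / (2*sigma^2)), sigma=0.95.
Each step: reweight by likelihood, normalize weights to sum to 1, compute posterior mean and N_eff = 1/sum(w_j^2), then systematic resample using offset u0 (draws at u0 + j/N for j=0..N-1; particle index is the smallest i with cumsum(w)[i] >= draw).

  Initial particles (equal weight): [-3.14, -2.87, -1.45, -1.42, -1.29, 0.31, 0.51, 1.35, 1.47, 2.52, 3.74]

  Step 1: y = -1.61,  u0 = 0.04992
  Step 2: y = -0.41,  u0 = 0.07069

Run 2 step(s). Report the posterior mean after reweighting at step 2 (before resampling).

post_mean = -1.1745

step 1: w=[0.0715, 0.1085, 0.2578, 0.2563, 0.2470, 0.0339, 0.0217, 0.0020, 0.0014, 0.0000, 0.0000]  mean=-1.5657  Neff=4.7253  idx=[0, 1, 2, 2, 2, 3, 3, 3, 4, 4, 5]
step 2: w=[0.0030, 0.0064, 0.1007, 0.1007, 0.1007, 0.1042, 0.1042, 0.1042, 0.1193, 0.1193, 0.1375]  mean=-1.1745  Neff=9.0591  idx=[2, 3, 4, 5, 6, 7, 7, 8, 9, 10, 10]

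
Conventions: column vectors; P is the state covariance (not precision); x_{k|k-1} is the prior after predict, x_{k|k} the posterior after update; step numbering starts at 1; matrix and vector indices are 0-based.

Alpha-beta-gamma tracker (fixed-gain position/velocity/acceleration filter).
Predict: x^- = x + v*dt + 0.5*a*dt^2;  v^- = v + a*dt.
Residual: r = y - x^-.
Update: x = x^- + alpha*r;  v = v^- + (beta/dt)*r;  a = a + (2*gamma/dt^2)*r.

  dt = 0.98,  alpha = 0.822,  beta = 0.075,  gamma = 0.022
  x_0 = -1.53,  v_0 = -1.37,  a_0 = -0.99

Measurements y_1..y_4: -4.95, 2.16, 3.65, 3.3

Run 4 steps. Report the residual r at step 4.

resid = 3.7464

step 1: x_pred=-3.3480  r=-1.6020  x^+=-4.6648  v^+=-2.4628  a^+=-1.0634
step 2: x_pred=-7.5890  r=9.7490  x^+=0.4247  v^+=-2.7588  a^+=-0.6167
step 3: x_pred=-2.5751  r=6.2251  x^+=2.5419  v^+=-2.8868  a^+=-0.3315
step 4: x_pred=-0.4464  r=3.7464  x^+=2.6331  v^+=-2.9250  a^+=-0.1599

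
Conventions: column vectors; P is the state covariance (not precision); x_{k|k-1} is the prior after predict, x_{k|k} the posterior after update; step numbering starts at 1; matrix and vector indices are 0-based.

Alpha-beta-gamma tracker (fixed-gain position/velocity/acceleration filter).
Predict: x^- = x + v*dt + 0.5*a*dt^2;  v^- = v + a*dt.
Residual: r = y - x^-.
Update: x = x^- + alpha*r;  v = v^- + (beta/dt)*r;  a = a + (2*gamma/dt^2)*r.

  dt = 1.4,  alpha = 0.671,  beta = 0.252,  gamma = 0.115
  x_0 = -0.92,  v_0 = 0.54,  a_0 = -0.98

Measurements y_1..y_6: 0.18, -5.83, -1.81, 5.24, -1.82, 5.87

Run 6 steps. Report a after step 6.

step 1: x_pred=-1.1244  r=1.3044  x^+=-0.2491  v^+=-0.5972  a^+=-0.8269
step 2: x_pred=-1.8956  r=-3.9344  x^+=-4.5356  v^+=-2.4631  a^+=-1.2886
step 3: x_pred=-9.2468  r=7.4368  x^+=-4.2567  v^+=-2.9285  a^+=-0.4159
step 4: x_pred=-8.7643  r=14.0043  x^+=0.6326  v^+=-0.9901  a^+=1.2274
step 5: x_pred=0.4493  r=-2.2693  x^+=-1.0734  v^+=0.3198  a^+=0.9611
step 6: x_pred=0.3163  r=5.5537  x^+=4.0428  v^+=2.6651  a^+=1.6128

a_post = 1.6128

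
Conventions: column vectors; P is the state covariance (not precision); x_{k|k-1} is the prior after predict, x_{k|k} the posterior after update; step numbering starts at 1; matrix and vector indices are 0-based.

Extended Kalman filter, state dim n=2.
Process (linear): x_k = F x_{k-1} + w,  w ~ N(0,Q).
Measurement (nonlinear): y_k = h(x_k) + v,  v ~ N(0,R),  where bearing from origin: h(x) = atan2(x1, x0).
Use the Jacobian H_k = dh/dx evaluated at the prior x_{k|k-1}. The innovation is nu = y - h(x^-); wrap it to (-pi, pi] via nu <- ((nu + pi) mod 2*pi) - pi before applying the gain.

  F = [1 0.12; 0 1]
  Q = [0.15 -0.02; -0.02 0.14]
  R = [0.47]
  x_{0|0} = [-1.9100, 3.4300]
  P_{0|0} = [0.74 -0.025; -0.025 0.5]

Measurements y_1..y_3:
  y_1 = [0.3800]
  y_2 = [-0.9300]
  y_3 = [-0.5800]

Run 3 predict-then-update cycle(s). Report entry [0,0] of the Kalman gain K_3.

K[0,0] = -0.4292

step 1: x^-=[-1.4984, 3.4300]  P^-=[0.8912 0.0150; 0.0150 0.6400]  H_jac=[-0.2448 -0.1070]  S=[0.5315]  K=[-0.4135; -0.1357]  nu=[-1.6027]  x^+=[-0.8357, 3.6475]  P^+=[0.8003 -0.0148; -0.0148 0.6302]
step 2: x^-=[-0.3980, 3.6475]  P^-=[0.9558 0.0408; 0.0408 0.7702]  H_jac=[-0.2709 -0.0296]  S=[0.5415]  K=[-0.4805; -0.0625]  nu=[-2.6095]  x^+=[0.8558, 3.8105]  P^+=[0.8308 0.0246; 0.0246 0.7681]
step 3: x^-=[1.3131, 3.8105]  P^-=[0.9978 0.0967; 0.0967 0.9081]  H_jac=[-0.2346 0.0808]  S=[0.5272]  K=[-0.4292; 0.0962]  nu=[-1.8189]  x^+=[2.0937, 3.6355]  P^+=[0.9007 0.1185; 0.1185 0.9032]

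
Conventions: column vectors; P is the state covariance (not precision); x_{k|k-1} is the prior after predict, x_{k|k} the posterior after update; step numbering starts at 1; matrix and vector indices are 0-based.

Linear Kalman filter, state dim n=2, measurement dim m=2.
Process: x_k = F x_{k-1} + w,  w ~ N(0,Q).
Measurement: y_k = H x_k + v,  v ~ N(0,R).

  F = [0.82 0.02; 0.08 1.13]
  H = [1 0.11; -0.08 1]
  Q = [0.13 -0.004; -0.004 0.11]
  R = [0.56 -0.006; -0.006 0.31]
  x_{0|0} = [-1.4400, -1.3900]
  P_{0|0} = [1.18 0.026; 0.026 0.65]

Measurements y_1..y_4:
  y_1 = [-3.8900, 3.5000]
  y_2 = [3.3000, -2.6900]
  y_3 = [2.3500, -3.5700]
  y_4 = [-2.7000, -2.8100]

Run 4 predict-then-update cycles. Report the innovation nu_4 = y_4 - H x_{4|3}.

innov = [-3.0375, -0.5895]

step 1: x^-=[-1.2086, -1.6859]  P^-=[0.9245 0.1122; 0.1122 0.9522]  S=[1.5208 0.1360; 0.1360 1.2502]  K=[0.6194 -0.0368; 0.0759 0.7462]  nu=[-2.4960, 5.0892]  x^+=[-2.9417, 1.9223]  P^+=[0.3457 0.0125; 0.0125 0.2319]
step 2: x^-=[-2.3737, 1.9369]  P^-=[0.3629 0.0356; 0.0356 0.4106]  S=[0.9357 0.0454; 0.0454 0.7172]  K=[0.3928 -0.0158; 0.0589 0.5648]  nu=[5.4607, -4.8167]  x^+=[-0.1528, -0.4620]  P^+=[0.2189 0.0103; 0.0103 0.1755]
step 3: x^-=[-0.1345, -0.5342]  P^-=[0.2776 0.0239; 0.0239 0.3374]  S=[0.8470 0.0326; 0.0326 0.6454]  K=[0.3314 -0.0142; 0.0521 0.5172]  nu=[2.5433, -3.0465]  x^+=[0.7515, -1.9775]  P^+=[0.1848 0.0084; 0.0084 0.1607]
step 4: x^-=[0.5767, -2.1744]  P^-=[0.2546 0.0196; 0.0196 0.3179]  S=[0.8227 0.0280; 0.0280 0.6264]  K=[0.3126 -0.0153; 0.0492 0.5028]  nu=[-3.0375, -0.5895]  x^+=[-0.3637, -2.6201]  P^+=[0.1743 0.0073; 0.0073 0.1562]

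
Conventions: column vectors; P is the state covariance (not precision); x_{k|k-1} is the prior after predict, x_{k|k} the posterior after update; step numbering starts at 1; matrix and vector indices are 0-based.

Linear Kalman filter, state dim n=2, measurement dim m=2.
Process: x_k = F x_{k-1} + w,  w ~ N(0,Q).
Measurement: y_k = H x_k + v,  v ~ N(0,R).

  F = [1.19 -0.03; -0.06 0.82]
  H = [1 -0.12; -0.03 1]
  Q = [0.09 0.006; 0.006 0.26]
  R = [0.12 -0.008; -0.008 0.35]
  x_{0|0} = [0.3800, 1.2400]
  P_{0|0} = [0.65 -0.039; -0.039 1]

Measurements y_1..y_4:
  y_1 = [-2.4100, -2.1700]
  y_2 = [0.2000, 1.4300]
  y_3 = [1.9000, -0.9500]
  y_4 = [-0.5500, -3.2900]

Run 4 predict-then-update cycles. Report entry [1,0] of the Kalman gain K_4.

step 1: x^-=[0.4150, 0.9940]  P^-=[1.0141 -0.1031; -0.1031 0.9386]  S=[1.1724 -0.2546; -0.2546 1.2957]  K=[0.8912 0.0720; -0.0274 0.7214]  nu=[-2.7057, -3.1515]  x^+=[-2.2233, -1.2054]  P^+=[0.1089 0.0213; 0.0213 0.2533]
step 2: x^-=[-2.6095, -0.8550]  P^-=[0.2430 0.0129; 0.0129 0.4286]  S=[0.3660 -0.0538; -0.0538 0.7781]  K=[0.6674 0.0533; -0.0247 0.5487]  nu=[2.7069, 2.2067]  x^+=[-0.6854, 0.2889]  P^+=[0.0815 0.0158; 0.0158 0.1927]
step 3: x^-=[-0.8243, 0.2780]  P^-=[0.2045 0.0109; 0.0109 0.3883]  S=[0.3275 -0.0498; -0.0498 0.7379]  K=[0.6279 0.0488; -0.0294 0.5239]  nu=[2.7576, -1.2527]  x^+=[0.8462, -0.4594]  P^+=[0.0767 0.0144; 0.0144 0.1840]
step 4: x^-=[1.0208, -0.4275]  P^-=[0.1977 0.0100; 0.0100 0.3826]  S=[0.3208 -0.0498; -0.0498 0.7322]  K=[0.6200 0.0477; -0.0311 0.5200]  nu=[-1.6221, -2.8319]  x^+=[-0.1201, -1.8496]  P^+=[0.0757 0.0140; 0.0140 0.1827]

K[1,0] = -0.0311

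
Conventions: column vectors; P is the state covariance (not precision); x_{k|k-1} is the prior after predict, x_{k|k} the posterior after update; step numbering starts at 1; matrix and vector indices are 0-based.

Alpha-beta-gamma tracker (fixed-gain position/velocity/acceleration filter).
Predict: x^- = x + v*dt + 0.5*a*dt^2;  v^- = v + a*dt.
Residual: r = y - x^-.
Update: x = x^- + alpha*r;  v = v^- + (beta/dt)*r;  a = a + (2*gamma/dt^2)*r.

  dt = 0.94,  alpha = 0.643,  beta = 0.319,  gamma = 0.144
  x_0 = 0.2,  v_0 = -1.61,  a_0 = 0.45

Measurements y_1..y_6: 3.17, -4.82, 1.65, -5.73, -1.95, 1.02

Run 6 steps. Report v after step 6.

v_post = 0.3346

step 1: x_pred=-1.1146  r=4.2846  x^+=1.6404  v^+=0.2670  a^+=1.8465
step 2: x_pred=2.7072  r=-7.5272  x^+=-2.1328  v^+=-0.5517  a^+=-0.6069
step 3: x_pred=-2.9195  r=4.5695  x^+=0.0187  v^+=0.4285  a^+=0.8825
step 4: x_pred=0.8114  r=-6.5414  x^+=-3.3947  v^+=-0.9618  a^+=-1.2496
step 5: x_pred=-4.8509  r=2.9009  x^+=-2.9856  v^+=-1.1520  a^+=-0.3041
step 6: x_pred=-4.2028  r=5.2228  x^+=-0.8446  v^+=0.3346  a^+=1.3982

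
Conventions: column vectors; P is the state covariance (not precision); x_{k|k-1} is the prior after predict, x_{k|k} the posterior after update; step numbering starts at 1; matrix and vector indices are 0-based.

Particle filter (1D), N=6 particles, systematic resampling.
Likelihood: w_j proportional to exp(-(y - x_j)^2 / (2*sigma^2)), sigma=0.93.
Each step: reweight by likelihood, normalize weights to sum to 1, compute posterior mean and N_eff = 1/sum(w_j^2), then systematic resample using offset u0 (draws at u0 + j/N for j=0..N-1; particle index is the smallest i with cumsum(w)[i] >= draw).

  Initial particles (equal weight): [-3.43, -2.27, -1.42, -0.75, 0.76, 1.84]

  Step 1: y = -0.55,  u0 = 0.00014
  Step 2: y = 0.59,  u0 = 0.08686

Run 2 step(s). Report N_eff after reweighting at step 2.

N_eff = 2.8741

step 1: w=[0.0037, 0.0815, 0.2909, 0.4403, 0.1671, 0.0166]  mean=-0.7835  Neff=3.1920  idx=[0, 2, 2, 3, 3, 4]
step 2: w=[0.0000, 0.0513, 0.0513, 0.1878, 0.1878, 0.5216]  mean=-0.0312  Neff=2.8741  idx=[2, 3, 4, 5, 5, 5]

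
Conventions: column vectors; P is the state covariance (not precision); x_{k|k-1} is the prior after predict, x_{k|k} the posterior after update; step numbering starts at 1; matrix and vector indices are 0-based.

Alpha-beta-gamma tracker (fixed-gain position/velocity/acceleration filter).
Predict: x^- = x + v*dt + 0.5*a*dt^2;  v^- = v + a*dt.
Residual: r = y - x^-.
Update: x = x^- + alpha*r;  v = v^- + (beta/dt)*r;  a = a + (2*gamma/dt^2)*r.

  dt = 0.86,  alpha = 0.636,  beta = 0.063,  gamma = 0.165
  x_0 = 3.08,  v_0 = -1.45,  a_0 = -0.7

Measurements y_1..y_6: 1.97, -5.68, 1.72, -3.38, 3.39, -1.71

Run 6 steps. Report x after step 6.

step 1: x_pred=1.5741  r=0.3959  x^+=1.8259  v^+=-2.0230  a^+=-0.5234
step 2: x_pred=-0.1074  r=-5.5726  x^+=-3.6516  v^+=-2.8813  a^+=-3.0098
step 3: x_pred=-7.2425  r=8.9625  x^+=-1.5424  v^+=-4.8132  a^+=0.9892
step 4: x_pred=-5.3159  r=1.9359  x^+=-4.0847  v^+=-3.8207  a^+=1.8530
step 5: x_pred=-6.6852  r=10.0752  x^+=-0.2774  v^+=-1.4891  a^+=6.3484
step 6: x_pred=0.7897  r=-2.4997  x^+=-0.8001  v^+=3.7874  a^+=5.2331

x_post = -0.8001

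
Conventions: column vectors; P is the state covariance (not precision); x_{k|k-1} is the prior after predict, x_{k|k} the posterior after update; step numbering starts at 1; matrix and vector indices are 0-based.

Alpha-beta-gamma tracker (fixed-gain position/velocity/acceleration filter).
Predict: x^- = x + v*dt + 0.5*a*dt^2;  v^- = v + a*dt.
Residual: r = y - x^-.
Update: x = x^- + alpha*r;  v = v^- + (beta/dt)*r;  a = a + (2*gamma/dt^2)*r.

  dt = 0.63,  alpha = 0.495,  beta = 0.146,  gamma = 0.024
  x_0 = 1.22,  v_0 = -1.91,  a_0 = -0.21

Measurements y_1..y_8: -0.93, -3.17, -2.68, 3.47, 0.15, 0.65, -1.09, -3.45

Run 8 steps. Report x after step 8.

x_post = -1.3109

step 1: x_pred=-0.0250  r=-0.9050  x^+=-0.4730  v^+=-2.2520  a^+=-0.3195
step 2: x_pred=-1.9551  r=-1.2149  x^+=-2.5565  v^+=-2.7348  a^+=-0.4664
step 3: x_pred=-4.3720  r=1.6920  x^+=-3.5345  v^+=-2.6365  a^+=-0.2617
step 4: x_pred=-5.2474  r=8.7174  x^+=-0.9323  v^+=-0.7812  a^+=0.7925
step 5: x_pred=-1.2672  r=1.4172  x^+=-0.5657  v^+=0.0465  a^+=0.9639
step 6: x_pred=-0.3451  r=0.9951  x^+=0.1475  v^+=0.8844  a^+=1.0842
step 7: x_pred=0.9198  r=-2.0098  x^+=-0.0751  v^+=1.1017  a^+=0.8412
step 8: x_pred=0.7859  r=-4.2359  x^+=-1.3109  v^+=0.6500  a^+=0.3289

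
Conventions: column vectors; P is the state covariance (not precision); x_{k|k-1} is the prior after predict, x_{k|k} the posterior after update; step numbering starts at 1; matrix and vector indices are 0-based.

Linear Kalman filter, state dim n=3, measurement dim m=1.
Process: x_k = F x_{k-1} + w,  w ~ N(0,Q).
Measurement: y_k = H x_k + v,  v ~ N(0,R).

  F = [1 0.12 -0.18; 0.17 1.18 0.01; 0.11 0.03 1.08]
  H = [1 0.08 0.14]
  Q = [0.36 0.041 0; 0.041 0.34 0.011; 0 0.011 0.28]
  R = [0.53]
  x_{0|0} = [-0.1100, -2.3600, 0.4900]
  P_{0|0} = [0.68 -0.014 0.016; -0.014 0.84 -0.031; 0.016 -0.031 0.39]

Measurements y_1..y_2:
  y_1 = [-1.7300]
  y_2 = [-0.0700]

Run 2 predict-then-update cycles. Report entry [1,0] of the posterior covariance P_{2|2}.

step 1: x^-=[-0.4814, -2.7986, 0.4463]  P^-=[1.0570 0.2643 0.0145; 0.2643 1.5230 0.0192; 0.0145 0.0192 0.7456]  S=[1.6581]  K=[0.6514; 0.2345; 0.0726]  nu=[-1.0872]  x^+=[-1.1896, -3.0535, 0.3673]  P^+=[0.3533 0.0110 -0.0639; 0.0110 1.4319 -0.0090; -0.0639 -0.0090 0.7368]
step 2: x^-=[-1.6222, -3.8017, 0.1743]  P^-=[0.7839 0.3189 -0.1677; 0.3189 2.3480 0.0544; -0.1677 0.0544 1.1293]  S=[1.3563]  K=[0.5794; 0.3792; -0.0038]  nu=[1.8319]  x^+=[-0.5607, -3.1070, 0.1672]  P^+=[0.3285 0.0209 -0.1646; 0.0209 2.1529 0.0564; -0.1646 0.0564 1.1293]

P_post[1,0] = 0.0209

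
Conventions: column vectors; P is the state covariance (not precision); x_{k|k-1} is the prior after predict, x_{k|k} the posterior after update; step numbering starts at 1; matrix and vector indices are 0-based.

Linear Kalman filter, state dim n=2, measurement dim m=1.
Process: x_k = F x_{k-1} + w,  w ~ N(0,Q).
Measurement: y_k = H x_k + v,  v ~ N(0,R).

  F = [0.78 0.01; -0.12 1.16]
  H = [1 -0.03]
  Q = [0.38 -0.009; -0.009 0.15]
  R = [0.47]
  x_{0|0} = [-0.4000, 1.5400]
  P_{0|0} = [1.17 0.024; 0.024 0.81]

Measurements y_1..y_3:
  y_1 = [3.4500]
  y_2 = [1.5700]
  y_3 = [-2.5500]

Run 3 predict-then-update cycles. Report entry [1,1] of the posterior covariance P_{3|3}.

P_post[1,1] = 2.5888

step 1: x^-=[-0.2966, 1.8344]  P^-=[1.0923 -0.0874; -0.0874 1.2501]  S=[1.5687]  K=[0.6980; -0.0796]  nu=[3.8016]  x^+=[2.3569, 1.5316]  P^+=[0.3280 -0.0002; -0.0002 1.2402]
step 2: x^-=[1.8537, 1.4939]  P^-=[0.5797 -0.0255; -0.0255 1.8235]  S=[1.0529]  K=[0.5513; -0.0762]  nu=[-0.2389]  x^+=[1.7220, 1.5121]  P^+=[0.2597 0.0187; 0.0187 1.8174]
step 3: x^-=[1.3583, 1.5474]  P^-=[0.5385 0.0047; 0.0047 2.5941]  S=[1.0105]  K=[0.5327; -0.0724]  nu=[-3.8619]  x^+=[-0.6990, 1.8269]  P^+=[0.2517 0.0436; 0.0436 2.5888]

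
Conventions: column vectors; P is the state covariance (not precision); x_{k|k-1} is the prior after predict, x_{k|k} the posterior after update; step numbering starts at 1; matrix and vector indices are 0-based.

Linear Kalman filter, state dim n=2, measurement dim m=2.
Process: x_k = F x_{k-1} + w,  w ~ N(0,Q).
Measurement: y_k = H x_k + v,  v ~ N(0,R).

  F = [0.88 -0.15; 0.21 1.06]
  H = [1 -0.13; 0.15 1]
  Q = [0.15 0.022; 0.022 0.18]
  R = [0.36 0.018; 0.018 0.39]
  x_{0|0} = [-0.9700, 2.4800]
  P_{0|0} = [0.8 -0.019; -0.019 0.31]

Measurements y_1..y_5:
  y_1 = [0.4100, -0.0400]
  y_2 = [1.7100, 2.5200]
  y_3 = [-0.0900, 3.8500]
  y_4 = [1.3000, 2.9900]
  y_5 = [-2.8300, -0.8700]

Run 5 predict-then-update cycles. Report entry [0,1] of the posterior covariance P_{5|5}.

P_post[0,1] = 0.0111

step 1: x^-=[-1.2256, 2.4251]  P^-=[0.7815 0.1034; 0.1034 0.5551]  S=[1.1240 0.1645; 0.1645 0.9937]  K=[0.6670 0.1117; -0.0576 0.5838]  nu=[1.9509, -2.2813]  x^+=[-0.1791, 0.9810]  P^+=[0.2446 0.0189; 0.0189 0.2238]
step 2: x^-=[-0.3047, 1.0022]  P^-=[0.3395 0.0486; 0.0486 0.4507]  S=[0.6944 0.0580; 0.0580 0.8629]  K=[0.4727 0.0836; -0.0590 0.5347]  nu=[2.1450, 1.5635]  x^+=[0.8400, 1.7116]  P^+=[0.1737 0.0151; 0.0151 0.2052]
step 3: x^-=[0.4824, 1.9907]  P^-=[0.2851 0.0350; 0.0350 0.4249]  S=[0.6432 0.0399; 0.0399 0.8319]  K=[0.4317 0.0728; -0.0637 0.5202]  nu=[-0.3136, 1.7869]  x^+=[0.4772, 2.9402]  P^+=[0.1583 0.0124; 0.0124 0.1999]
step 4: x^-=[-0.0211, 3.2168]  P^-=[0.2738 0.0307; 0.0307 0.4171]  S=[0.6329 0.0349; 0.0349 0.8224]  K=[0.4225 0.0693; -0.0657 0.5155]  nu=[1.7393, -0.2237]  x^+=[0.6983, 2.9873]  P^+=[0.1548 0.0114; 0.0114 0.1982]
step 5: x^-=[0.1664, 3.3132]  P^-=[0.2714 0.0294; 0.0294 0.4146]  S=[0.6307 0.0336; 0.0336 0.8195]  K=[0.4205 0.0683; -0.0663 0.5140]  nu=[-2.5657, -4.2082]  x^+=[-1.1999, 1.3203]  P^+=[0.1541 0.0111; 0.0111 0.1976]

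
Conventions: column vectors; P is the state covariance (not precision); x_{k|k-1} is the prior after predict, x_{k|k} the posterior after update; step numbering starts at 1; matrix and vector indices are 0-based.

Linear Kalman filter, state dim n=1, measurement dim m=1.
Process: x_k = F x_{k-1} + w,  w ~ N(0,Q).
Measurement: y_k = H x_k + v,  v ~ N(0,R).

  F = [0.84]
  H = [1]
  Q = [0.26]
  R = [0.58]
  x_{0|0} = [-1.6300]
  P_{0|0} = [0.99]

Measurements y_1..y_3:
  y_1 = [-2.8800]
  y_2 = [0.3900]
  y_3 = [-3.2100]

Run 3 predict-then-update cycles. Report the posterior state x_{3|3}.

step 1: x^-=[-1.3692]  P^-=[0.9585]  S=[1.5385]  K=[0.6230]  nu=[-1.5108]  x^+=[-2.3105]  P^+=[0.3614]
step 2: x^-=[-1.9408]  P^-=[0.5150]  S=[1.0950]  K=[0.4703]  nu=[2.3308]  x^+=[-0.8446]  P^+=[0.2728]
step 3: x^-=[-0.7095]  P^-=[0.4525]  S=[1.0325]  K=[0.4382]  nu=[-2.5005]  x^+=[-1.8053]  P^+=[0.2542]

x_post = [-1.8053]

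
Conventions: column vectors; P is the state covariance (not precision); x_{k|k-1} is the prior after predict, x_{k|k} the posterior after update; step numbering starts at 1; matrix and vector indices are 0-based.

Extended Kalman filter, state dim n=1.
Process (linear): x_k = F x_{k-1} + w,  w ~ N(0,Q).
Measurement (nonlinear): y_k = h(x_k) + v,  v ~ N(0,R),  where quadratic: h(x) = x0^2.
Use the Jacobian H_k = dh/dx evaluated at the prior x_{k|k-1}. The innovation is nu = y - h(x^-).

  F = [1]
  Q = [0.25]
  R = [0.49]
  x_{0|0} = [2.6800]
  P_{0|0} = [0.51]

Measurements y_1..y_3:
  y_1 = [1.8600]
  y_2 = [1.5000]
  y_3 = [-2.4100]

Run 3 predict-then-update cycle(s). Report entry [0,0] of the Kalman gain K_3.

K[0,0] = 0.3000

step 1: x^-=[2.6800]  P^-=[0.7600]  H_jac=[5.3600]  S=[22.3245]  K=[0.1825]  nu=[-5.3224]  x^+=[1.7088]  P^+=[0.0167]
step 2: x^-=[1.7088]  P^-=[0.2667]  H_jac=[3.4176]  S=[3.6049]  K=[0.2528]  nu=[-1.4200]  x^+=[1.3498]  P^+=[0.0362]
step 3: x^-=[1.3498]  P^-=[0.2862]  H_jac=[2.6996]  S=[2.5761]  K=[0.3000]  nu=[-4.2319]  x^+=[0.0803]  P^+=[0.0544]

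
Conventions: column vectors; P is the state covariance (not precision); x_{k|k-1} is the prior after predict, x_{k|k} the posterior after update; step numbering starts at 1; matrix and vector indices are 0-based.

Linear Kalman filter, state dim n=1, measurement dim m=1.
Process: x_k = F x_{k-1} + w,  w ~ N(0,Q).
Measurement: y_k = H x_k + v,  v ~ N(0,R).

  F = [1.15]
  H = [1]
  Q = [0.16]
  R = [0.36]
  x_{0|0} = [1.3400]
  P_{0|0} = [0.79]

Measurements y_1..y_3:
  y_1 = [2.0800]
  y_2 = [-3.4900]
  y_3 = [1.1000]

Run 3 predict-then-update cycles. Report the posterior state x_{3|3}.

x_post = [0.0088]

step 1: x^-=[1.5410]  P^-=[1.2048]  S=[1.5648]  K=[0.7699]  nu=[0.5390]  x^+=[1.9560]  P^+=[0.2772]
step 2: x^-=[2.2494]  P^-=[0.5266]  S=[0.8866]  K=[0.5939]  nu=[-5.7394]  x^+=[-1.1595]  P^+=[0.2138]
step 3: x^-=[-1.3334]  P^-=[0.4428]  S=[0.8028]  K=[0.5516]  nu=[2.4334]  x^+=[0.0088]  P^+=[0.1986]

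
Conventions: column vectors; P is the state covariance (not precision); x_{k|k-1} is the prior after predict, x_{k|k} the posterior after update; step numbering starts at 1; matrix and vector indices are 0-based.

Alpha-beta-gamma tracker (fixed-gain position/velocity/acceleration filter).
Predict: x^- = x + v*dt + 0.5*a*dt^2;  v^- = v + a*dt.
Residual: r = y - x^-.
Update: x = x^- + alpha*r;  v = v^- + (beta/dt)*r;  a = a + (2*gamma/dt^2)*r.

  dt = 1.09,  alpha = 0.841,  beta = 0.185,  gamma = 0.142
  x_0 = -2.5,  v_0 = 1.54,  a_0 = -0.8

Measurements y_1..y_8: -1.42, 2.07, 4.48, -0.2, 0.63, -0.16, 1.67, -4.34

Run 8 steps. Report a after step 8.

step 1: x_pred=-1.2966  r=-0.1234  x^+=-1.4004  v^+=0.6471  a^+=-0.8295
step 2: x_pred=-1.1878  r=3.2578  x^+=1.5520  v^+=0.2959  a^+=-0.0507
step 3: x_pred=1.8443  r=2.6357  x^+=4.0609  v^+=0.6879  a^+=0.5793
step 4: x_pred=5.1548  r=-5.3548  x^+=0.6514  v^+=0.4104  a^+=-0.7007
step 5: x_pred=0.6825  r=-0.0525  x^+=0.6384  v^+=-0.3623  a^+=-0.7133
step 6: x_pred=-0.1802  r=0.0202  x^+=-0.1632  v^+=-1.1363  a^+=-0.7084
step 7: x_pred=-1.8227  r=3.4927  x^+=1.1147  v^+=-1.3157  a^+=0.1264
step 8: x_pred=-0.2444  r=-4.0956  x^+=-3.6888  v^+=-1.8731  a^+=-0.8526

a_post = -0.8526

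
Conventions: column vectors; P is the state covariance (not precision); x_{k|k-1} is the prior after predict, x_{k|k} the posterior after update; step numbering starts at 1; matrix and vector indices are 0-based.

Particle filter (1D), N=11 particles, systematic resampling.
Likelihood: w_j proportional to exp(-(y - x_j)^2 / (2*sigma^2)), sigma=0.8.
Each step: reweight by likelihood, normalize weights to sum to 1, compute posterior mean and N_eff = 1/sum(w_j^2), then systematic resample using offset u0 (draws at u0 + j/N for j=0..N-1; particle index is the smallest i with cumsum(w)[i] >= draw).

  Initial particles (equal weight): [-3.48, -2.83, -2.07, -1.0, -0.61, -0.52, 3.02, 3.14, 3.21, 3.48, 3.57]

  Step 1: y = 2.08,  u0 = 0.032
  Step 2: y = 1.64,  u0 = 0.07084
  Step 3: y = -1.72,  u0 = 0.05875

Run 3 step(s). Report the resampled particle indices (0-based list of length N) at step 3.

step 1: w=[0.0000, 0.0000, 0.0000, 0.0004, 0.0021, 0.0030, 0.2971, 0.2463, 0.2185, 0.1281, 0.1046]  mean=3.1879  Neff=4.4640  idx=[6, 6, 6, 7, 7, 7, 8, 8, 8, 9, 10]
step 2: w=[0.1285, 0.1285, 0.1285, 0.0981, 0.0981, 0.0981, 0.0829, 0.0829, 0.0829, 0.0404, 0.0310]  mean=3.1382  Neff=9.8390  idx=[0, 1, 1, 2, 3, 4, 5, 6, 7, 8, 10]
step 3: w=[0.1681, 0.1681, 0.1681, 0.1681, 0.0684, 0.0684, 0.0684, 0.0400, 0.0400, 0.0400, 0.0023]  mean=3.0687  Neff=7.5802  idx=[0, 0, 1, 1, 2, 3, 3, 4, 5, 6, 9]

resampled_idx = [0, 0, 1, 1, 2, 3, 3, 4, 5, 6, 9]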